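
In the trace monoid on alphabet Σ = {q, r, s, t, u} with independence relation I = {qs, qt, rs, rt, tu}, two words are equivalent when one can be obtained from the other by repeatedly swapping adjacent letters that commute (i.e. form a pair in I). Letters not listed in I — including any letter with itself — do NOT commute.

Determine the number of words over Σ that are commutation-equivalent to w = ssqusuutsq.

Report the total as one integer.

drop 0:s onto floor
drop 1:s onto {0:s}
drop 2:q onto floor
drop 3:u onto {1:s, 2:q}
drop 4:s onto {3:u}
drop 5:u onto {4:s}
drop 6:u onto {5:u}
drop 7:t onto {4:s}
drop 8:s onto {6:u, 7:t}
drop 9:q onto {6:u}
ground layer = {0:s, 2:q}
drop-orders for the pieces not yet dropped (sum over which currently-grounded one goes next):
  1 to go: {8} 1  {9} 1
  2 to go: {7,8} 1  {8,9} 2
  3 to go: {6,8,9} 2  {7,8,9} 3
  4 to go: {5,6,8,9} 2  {6,7,8,9} 5
  5 to go: {5,6,7,8,9} 7
  6 to go: {4,5,6,7,8,9} 7
  7 to go: {3,4,5,6,7,8,9} 7
  8 to go: {1,3,4,5,6,7,8,9} 7  {2,3,4,5,6,7,8,9} 7
  if 0:s drops first: 14 orders
  if 2:q drops first: 7 orders
heap linearizations: 21

21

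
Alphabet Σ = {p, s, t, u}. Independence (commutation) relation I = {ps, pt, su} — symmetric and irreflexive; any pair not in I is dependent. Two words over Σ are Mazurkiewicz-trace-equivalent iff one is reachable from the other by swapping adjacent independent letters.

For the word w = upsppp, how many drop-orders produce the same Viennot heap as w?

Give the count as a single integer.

0(u) covers ∅
1(p) covers 0:u
2(s) covers ∅
3(p) covers 1:p
4(p) covers 3:p
5(p) covers 4:p
floor of heap: 0:u, 2:s
completions by unplaced set U, small U first (add the entries for U minus each lowest piece of U):
  |U|=1: {2}:1  {5}:1
  |U|=2: {2,5}:2  {4,5}:1
  |U|=3: {2,4,5}:3  {3,4,5}:1
  |U|=4: {1,3,4,5}:1  {2,3,4,5}:4
  start at 0(u): 5
  start at 2(s): 1
sum over floor = 6

6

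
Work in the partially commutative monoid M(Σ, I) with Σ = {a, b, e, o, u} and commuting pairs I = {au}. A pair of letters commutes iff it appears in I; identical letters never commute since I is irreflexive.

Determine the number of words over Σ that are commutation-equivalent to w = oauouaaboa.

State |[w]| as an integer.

6

drop 0:o onto floor
drop 1:a onto {0:o}
drop 2:u onto {0:o}
drop 3:o onto {1:a, 2:u}
drop 4:u onto {3:o}
drop 5:a onto {3:o}
drop 6:a onto {5:a}
drop 7:b onto {4:u, 6:a}
drop 8:o onto {7:b}
drop 9:a onto {8:o}
ground layer = {0:o}
drop-orders for the pieces not yet dropped (sum over which currently-grounded one goes next):
  1 to go: {9} 1
  2 to go: {8,9} 1
  3 to go: {7,8,9} 1
  4 to go: {4,7,8,9} 1  {6,7,8,9} 1
  5 to go: {4,6,7,8,9} 2  {5,6,7,8,9} 1
  6 to go: {4,5,6,7,8,9} 3
  7 to go: {3,4,5,6,7,8,9} 3
  8 to go: {1,3,4,5,6,7,8,9} 3  {2,3,4,5,6,7,8,9} 3
  if 0:o drops first: 6 orders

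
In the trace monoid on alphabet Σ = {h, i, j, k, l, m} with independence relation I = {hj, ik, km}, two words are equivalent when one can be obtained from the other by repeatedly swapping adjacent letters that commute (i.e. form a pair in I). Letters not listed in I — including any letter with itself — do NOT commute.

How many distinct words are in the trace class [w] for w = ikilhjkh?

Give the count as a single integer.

piece 0:i — minimal
piece 1:k — minimal
piece 2:i rests on {0:i}
piece 3:l rests on {1:k, 2:i}
piece 4:h rests on {3:l}
piece 5:j rests on {3:l}
piece 6:k rests on {4:h, 5:j}
piece 7:h rests on {6:k}
minimal pieces: {0:i, 1:k}
ways to finish when only these pieces remain (= sum over removing one remaining piece with nothing left below it):
  1 left: {7}→1
  2 left: {6,7}→1
  3 left: {4,6,7}→1  {5,6,7}→1
  4 left: {4,5,6,7}→2
  5 left: {3,4,5,6,7}→2
  6 left: {1,3,4,5,6,7}→2  {2,3,4,5,6,7}→2
  placing 0:i first → 4 extensions
  placing 1:k first → 2 extensions
total linear extensions = 6

6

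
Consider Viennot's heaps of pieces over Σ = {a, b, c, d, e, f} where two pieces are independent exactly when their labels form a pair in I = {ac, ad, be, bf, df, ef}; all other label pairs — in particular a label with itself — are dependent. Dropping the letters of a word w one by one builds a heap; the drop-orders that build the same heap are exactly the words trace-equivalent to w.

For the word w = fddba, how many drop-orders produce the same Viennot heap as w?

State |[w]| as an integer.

drop 0:f onto floor
drop 1:d onto floor
drop 2:d onto {1:d}
drop 3:b onto {2:d}
drop 4:a onto {0:f, 3:b}
ground layer = {0:f, 1:d}
drop-orders for the pieces not yet dropped (sum over which currently-grounded one goes next):
  1 to go: {4} 1
  2 to go: {0,4} 1  {3,4} 1
  3 to go: {0,3,4} 2  {2,3,4} 1
  if 0:f drops first: 1 orders
  if 1:d drops first: 3 orders
heap linearizations: 4

4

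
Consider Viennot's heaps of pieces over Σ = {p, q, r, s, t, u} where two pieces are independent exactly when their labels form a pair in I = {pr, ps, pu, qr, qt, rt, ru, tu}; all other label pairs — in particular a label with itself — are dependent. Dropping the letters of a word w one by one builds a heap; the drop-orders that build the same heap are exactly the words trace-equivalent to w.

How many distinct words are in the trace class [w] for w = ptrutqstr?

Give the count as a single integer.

108

drop 0:p onto floor
drop 1:t onto {0:p}
drop 2:r onto floor
drop 3:u onto floor
drop 4:t onto {1:t}
drop 5:q onto {0:p, 3:u}
drop 6:s onto {2:r, 4:t, 5:q}
drop 7:t onto {6:s}
drop 8:r onto {6:s}
ground layer = {0:p, 2:r, 3:u}
drop-orders for the pieces not yet dropped (sum over which currently-grounded one goes next):
  1 to go: {7} 1  {8} 1
  2 to go: {7,8} 2
  3 to go: {6,7,8} 2
  4 to go: {2,6,7,8} 2  {4,6,7,8} 2  {5,6,7,8} 2
  5 to go: {1,4,6,7,8} 2  {2,4,6,7,8} 4  {2,5,6,7,8} 4  {3,5,6,7,8} 2  {4,5,6,7,8} 4
  6 to go: {1,2,4,6,7,8} 6  {1,4,5,6,7,8} 6  {2,3,5,6,7,8} 6  {2,4,5,6,7,8} 12  {3,4,5,6,7,8} 6
  7 to go: {0,1,4,5,6,7,8} 6  {1,2,4,5,6,7,8} 24  {1,3,4,5,6,7,8} 12  {2,3,4,5,6,7,8} 24
  if 0:p drops first: 60 orders
  if 2:r drops first: 18 orders
  if 3:u drops first: 30 orders
heap linearizations: 108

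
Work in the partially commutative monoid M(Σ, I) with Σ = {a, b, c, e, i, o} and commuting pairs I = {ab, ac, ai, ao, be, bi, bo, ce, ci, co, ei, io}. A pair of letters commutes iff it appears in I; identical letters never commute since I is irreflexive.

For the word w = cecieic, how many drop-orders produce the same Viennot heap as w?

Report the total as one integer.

210

#0=c has no predecessor
#1=e has no predecessor
#2=c depends on [0:c]
#3=i has no predecessor
#4=e depends on [1:e]
#5=i depends on [3:i]
#6=c depends on [2:c]
sources: [0:c, 1:e, 3:i]
N(rest) = Σ N(rest − s) over sources s of rest; N(one piece) = 1:
  size 1 → [4]=1  [5]=1  [6]=1
  size 2 → [1,4]=1  [2,6]=1  [3,5]=1  [4,5]=2  [4,6]=2  [5,6]=2
  size 3 → [0,2,6]=1  [1,4,5]=3  [1,4,6]=3  [2,4,6]=3  [2,5,6]=3  [3,4,5]=3  [3,5,6]=3  [4,5,6]=6
  size 4 → [0,2,4,6]=4  [0,2,5,6]=4  [1,2,4,6]=6  [1,3,4,5]=6  [1,4,5,6]=12  [2,3,5,6]=6  [2,4,5,6]=12  [3,4,5,6]=12
  size 5 → [0,1,2,4,6]=10  [0,2,3,5,6]=10  [0,2,4,5,6]=20  [1,2,4,5,6]=30  [1,3,4,5,6]=30  [2,3,4,5,6]=30
  first=0(c) contributes 90
  first=1(e) contributes 60
  first=3(i) contributes 60
|[w]| = 210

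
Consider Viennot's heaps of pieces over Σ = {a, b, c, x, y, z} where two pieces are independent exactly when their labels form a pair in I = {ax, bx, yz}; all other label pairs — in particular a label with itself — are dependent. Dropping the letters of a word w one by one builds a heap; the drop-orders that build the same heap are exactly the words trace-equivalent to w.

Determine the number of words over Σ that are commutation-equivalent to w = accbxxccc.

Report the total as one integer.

3

0(a) covers ∅
1(c) covers 0:a
2(c) covers 1:c
3(b) covers 2:c
4(x) covers 2:c
5(x) covers 4:x
6(c) covers 3:b, 5:x
7(c) covers 6:c
8(c) covers 7:c
floor of heap: 0:a
completions by unplaced set U, small U first (add the entries for U minus each lowest piece of U):
  |U|=1: {8}:1
  |U|=2: {7,8}:1
  |U|=3: {6,7,8}:1
  |U|=4: {3,6,7,8}:1  {5,6,7,8}:1
  |U|=5: {3,5,6,7,8}:2  {4,5,6,7,8}:1
  |U|=6: {3,4,5,6,7,8}:3
  |U|=7: {2,3,4,5,6,7,8}:3
  start at 0(a): 3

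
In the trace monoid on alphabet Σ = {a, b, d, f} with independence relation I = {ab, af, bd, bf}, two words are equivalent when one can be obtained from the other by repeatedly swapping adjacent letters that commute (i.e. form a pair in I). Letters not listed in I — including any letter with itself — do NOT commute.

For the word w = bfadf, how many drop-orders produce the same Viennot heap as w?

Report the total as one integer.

#0=b has no predecessor
#1=f has no predecessor
#2=a has no predecessor
#3=d depends on [1:f, 2:a]
#4=f depends on [3:d]
sources: [0:b, 1:f, 2:a]
N(rest) = Σ N(rest − s) over sources s of rest; N(one piece) = 1:
  size 1 → [0]=1  [4]=1
  size 2 → [0,4]=2  [3,4]=1
  size 3 → [0,3,4]=3  [1,3,4]=1  [2,3,4]=1
  first=0(b) contributes 2
  first=1(f) contributes 4
  first=2(a) contributes 4
|[w]| = 10

10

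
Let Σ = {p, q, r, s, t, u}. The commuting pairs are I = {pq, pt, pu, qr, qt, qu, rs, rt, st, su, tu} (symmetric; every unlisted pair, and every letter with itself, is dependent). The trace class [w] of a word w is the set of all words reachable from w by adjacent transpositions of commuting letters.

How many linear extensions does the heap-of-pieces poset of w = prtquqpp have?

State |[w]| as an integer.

504

#0=p has no predecessor
#1=r depends on [0:p]
#2=t has no predecessor
#3=q has no predecessor
#4=u depends on [1:r]
#5=q depends on [3:q]
#6=p depends on [1:r]
#7=p depends on [6:p]
sources: [0:p, 2:t, 3:q]
N(rest) = Σ N(rest − s) over sources s of rest; N(one piece) = 1:
  size 1 → [2]=1  [4]=1  [5]=1  [7]=1
  size 2 → [2,4]=2  [2,5]=2  [2,7]=2  [3,5]=1  [4,5]=2  [4,7]=2  [5,7]=2  [6,7]=1
  size 3 → [2,3,5]=3  [2,4,5]=6  [2,4,7]=6  [2,5,7]=6  [2,6,7]=3  [3,4,5]=3  [3,5,7]=3  [4,5,7]=6  [4,6,7]=3  [5,6,7]=3
  size 4 → [1,4,6,7]=3  [2,3,4,5]=12  [2,3,5,7]=12  [2,4,5,7]=24  [2,4,6,7]=12  [2,5,6,7]=12  [3,4,5,7]=12  [3,5,6,7]=6  [4,5,6,7]=12
  size 5 → [0,1,4,6,7]=3  [1,2,4,6,7]=15  [1,4,5,6,7]=15  [2,3,4,5,7]=60  [2,3,5,6,7]=30  [2,4,5,6,7]=60  [3,4,5,6,7]=30
  size 6 → [0,1,2,4,6,7]=18  [0,1,4,5,6,7]=18  [1,2,4,5,6,7]=90  [1,3,4,5,6,7]=45  [2,3,4,5,6,7]=180
  first=0(p) contributes 315
  first=2(t) contributes 63
  first=3(q) contributes 126
|[w]| = 504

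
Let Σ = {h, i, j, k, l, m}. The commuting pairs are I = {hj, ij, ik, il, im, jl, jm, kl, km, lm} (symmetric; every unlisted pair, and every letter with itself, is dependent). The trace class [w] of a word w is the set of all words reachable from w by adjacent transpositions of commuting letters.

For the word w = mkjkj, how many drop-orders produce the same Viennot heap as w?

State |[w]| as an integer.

piece 0:m — minimal
piece 1:k — minimal
piece 2:j rests on {1:k}
piece 3:k rests on {2:j}
piece 4:j rests on {3:k}
minimal pieces: {0:m, 1:k}
ways to finish when only these pieces remain (= sum over removing one remaining piece with nothing left below it):
  1 left: {0}→1  {4}→1
  2 left: {0,4}→2  {3,4}→1
  3 left: {0,3,4}→3  {2,3,4}→1
  placing 0:m first → 1 extensions
  placing 1:k first → 4 extensions
total linear extensions = 5

5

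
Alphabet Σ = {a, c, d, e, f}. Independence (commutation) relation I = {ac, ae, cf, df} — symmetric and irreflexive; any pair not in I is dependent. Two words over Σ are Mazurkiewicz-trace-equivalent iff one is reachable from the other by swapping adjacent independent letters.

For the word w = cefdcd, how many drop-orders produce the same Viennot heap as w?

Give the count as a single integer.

4

piece 0:c — minimal
piece 1:e rests on {0:c}
piece 2:f rests on {1:e}
piece 3:d rests on {1:e}
piece 4:c rests on {3:d}
piece 5:d rests on {4:c}
minimal pieces: {0:c}
ways to finish when only these pieces remain (= sum over removing one remaining piece with nothing left below it):
  1 left: {2}→1  {5}→1
  2 left: {2,5}→2  {4,5}→1
  3 left: {2,4,5}→3  {3,4,5}→1
  4 left: {2,3,4,5}→4
  placing 0:c first → 4 extensions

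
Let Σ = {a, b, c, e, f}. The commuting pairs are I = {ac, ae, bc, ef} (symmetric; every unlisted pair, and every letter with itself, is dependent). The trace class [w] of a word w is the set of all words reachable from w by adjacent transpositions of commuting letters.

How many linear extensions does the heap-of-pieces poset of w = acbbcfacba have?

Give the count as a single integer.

piece 0:a — minimal
piece 1:c — minimal
piece 2:b rests on {0:a}
piece 3:b rests on {2:b}
piece 4:c rests on {1:c}
piece 5:f rests on {3:b, 4:c}
piece 6:a rests on {5:f}
piece 7:c rests on {5:f}
piece 8:b rests on {6:a}
piece 9:a rests on {8:b}
minimal pieces: {0:a, 1:c}
ways to finish when only these pieces remain (= sum over removing one remaining piece with nothing left below it):
  1 left: {7}→1  {9}→1
  2 left: {7,9}→2  {8,9}→1
  3 left: {6,8,9}→1  {7,8,9}→3
  4 left: {6,7,8,9}→4
  5 left: {5,6,7,8,9}→4
  6 left: {3,5,6,7,8,9}→4  {4,5,6,7,8,9}→4
  7 left: {1,4,5,6,7,8,9}→4  {2,3,5,6,7,8,9}→4  {3,4,5,6,7,8,9}→8
  8 left: {0,2,3,5,6,7,8,9}→4  {1,3,4,5,6,7,8,9}→12  {2,3,4,5,6,7,8,9}→12
  placing 0:a first → 24 extensions
  placing 1:c first → 16 extensions
total linear extensions = 40

40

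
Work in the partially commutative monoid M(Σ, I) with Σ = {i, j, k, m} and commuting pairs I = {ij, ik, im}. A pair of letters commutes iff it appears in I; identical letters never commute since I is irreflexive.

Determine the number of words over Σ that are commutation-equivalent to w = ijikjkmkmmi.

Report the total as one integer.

165

drop 0:i onto floor
drop 1:j onto floor
drop 2:i onto {0:i}
drop 3:k onto {1:j}
drop 4:j onto {3:k}
drop 5:k onto {4:j}
drop 6:m onto {5:k}
drop 7:k onto {6:m}
drop 8:m onto {7:k}
drop 9:m onto {8:m}
drop 10:i onto {2:i}
ground layer = {0:i, 1:j}
drop-orders for the pieces not yet dropped (sum over which currently-grounded one goes next):
  1 to go: {9} 1  {10} 1
  2 to go: {2,10} 1  {8,9} 1  {9,10} 2
  3 to go: {0,2,10} 1  {2,9,10} 3  {7,8,9} 1  {8,9,10} 3
  4 to go: {0,2,9,10} 4  {2,8,9,10} 6  {6,7,8,9} 1  {7,8,9,10} 4
  5 to go: {0,2,8,9,10} 10  {2,7,8,9,10} 10  {5,6,7,8,9} 1  {6,7,8,9,10} 5
  6 to go: {0,2,7,8,9,10} 20  {2,6,7,8,9,10} 15  {4,5,6,7,8,9} 1  {5,6,7,8,9,10} 6
  7 to go: {0,2,6,7,8,9,10} 35  {2,5,6,7,8,9,10} 21  {3,4,5,6,7,8,9} 1  {4,5,6,7,8,9,10} 7
  8 to go: {0,2,5,6,7,8,9,10} 56  {1,3,4,5,6,7,8,9} 1  {2,4,5,6,7,8,9,10} 28  {3,4,5,6,7,8,9,10} 8
  9 to go: {0,2,4,5,6,7,8,9,10} 84  {1,3,4,5,6,7,8,9,10} 9  {2,3,4,5,6,7,8,9,10} 36
  if 0:i drops first: 45 orders
  if 1:j drops first: 120 orders
heap linearizations: 165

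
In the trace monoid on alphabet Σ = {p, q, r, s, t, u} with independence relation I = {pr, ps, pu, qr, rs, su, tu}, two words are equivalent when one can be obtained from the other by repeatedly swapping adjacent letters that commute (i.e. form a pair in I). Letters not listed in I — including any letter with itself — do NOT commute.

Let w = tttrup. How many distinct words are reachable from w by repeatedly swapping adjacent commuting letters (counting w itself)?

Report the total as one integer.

#0=t has no predecessor
#1=t depends on [0:t]
#2=t depends on [1:t]
#3=r depends on [2:t]
#4=u depends on [3:r]
#5=p depends on [2:t]
sources: [0:t]
N(rest) = Σ N(rest − s) over sources s of rest; N(one piece) = 1:
  size 1 → [4]=1  [5]=1
  size 2 → [3,4]=1  [4,5]=2
  size 3 → [3,4,5]=3
  size 4 → [2,3,4,5]=3
  first=0(t) contributes 3

3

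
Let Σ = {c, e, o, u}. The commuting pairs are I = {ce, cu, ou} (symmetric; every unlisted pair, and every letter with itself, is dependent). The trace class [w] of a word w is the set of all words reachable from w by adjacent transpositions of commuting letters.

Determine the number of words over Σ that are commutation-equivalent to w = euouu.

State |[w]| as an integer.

4

#0=e has no predecessor
#1=u depends on [0:e]
#2=o depends on [0:e]
#3=u depends on [1:u]
#4=u depends on [3:u]
sources: [0:e]
N(rest) = Σ N(rest − s) over sources s of rest; N(one piece) = 1:
  size 1 → [2]=1  [4]=1
  size 2 → [2,4]=2  [3,4]=1
  size 3 → [1,3,4]=1  [2,3,4]=3
  first=0(e) contributes 4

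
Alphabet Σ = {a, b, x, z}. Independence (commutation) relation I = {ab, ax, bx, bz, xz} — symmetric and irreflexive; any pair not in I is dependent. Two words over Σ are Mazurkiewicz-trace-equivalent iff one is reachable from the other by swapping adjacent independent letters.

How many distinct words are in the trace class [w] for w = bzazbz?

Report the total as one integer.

#0=b has no predecessor
#1=z has no predecessor
#2=a depends on [1:z]
#3=z depends on [2:a]
#4=b depends on [0:b]
#5=z depends on [3:z]
sources: [0:b, 1:z]
N(rest) = Σ N(rest − s) over sources s of rest; N(one piece) = 1:
  size 1 → [4]=1  [5]=1
  size 2 → [0,4]=1  [3,5]=1  [4,5]=2
  size 3 → [0,4,5]=3  [2,3,5]=1  [3,4,5]=3
  size 4 → [0,3,4,5]=6  [1,2,3,5]=1  [2,3,4,5]=4
  first=0(b) contributes 5
  first=1(z) contributes 10
|[w]| = 15

15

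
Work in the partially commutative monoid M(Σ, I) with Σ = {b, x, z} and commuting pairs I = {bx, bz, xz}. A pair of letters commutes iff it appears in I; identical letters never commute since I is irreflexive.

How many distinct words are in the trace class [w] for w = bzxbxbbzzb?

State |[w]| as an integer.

2520

0(b) covers ∅
1(z) covers ∅
2(x) covers ∅
3(b) covers 0:b
4(x) covers 2:x
5(b) covers 3:b
6(b) covers 5:b
7(z) covers 1:z
8(z) covers 7:z
9(b) covers 6:b
floor of heap: 0:b, 1:z, 2:x
completions by unplaced set U, small U first (add the entries for U minus each lowest piece of U):
  |U|=1: {4}:1  {8}:1  {9}:1
  |U|=2: {2,4}:1  {4,8}:2  {4,9}:2  {6,9}:1  {7,8}:1  {8,9}:2
  |U|=3: {1,7,8}:1  {2,4,8}:3  {2,4,9}:3  {4,6,9}:3  {4,7,8}:3  {4,8,9}:6  {5,6,9}:1  {6,8,9}:3  {7,8,9}:3
  |U|=4: {1,4,7,8}:4  {1,7,8,9}:4  {2,4,6,9}:6  {2,4,7,8}:6  {2,4,8,9}:12  {3,5,6,9}:1  {4,5,6,9}:4  {4,6,8,9}:12  {4,7,8,9}:12  {5,6,8,9}:4  {6,7,8,9}:6
  |U|=5: {0,3,5,6,9}:1  {1,2,4,7,8}:10  {1,4,7,8,9}:20  {1,6,7,8,9}:10  {2,4,5,6,9}:10  {2,4,6,8,9}:30  {2,4,7,8,9}:30  {3,4,5,6,9}:5  {3,5,6,8,9}:5  {4,5,6,8,9}:20  {4,6,7,8,9}:30  {5,6,7,8,9}:10
  |U|=6: {0,3,4,5,6,9}:6  {0,3,5,6,8,9}:6  {1,2,4,7,8,9}:60  {1,4,6,7,8,9}:60  {1,5,6,7,8,9}:20  {2,3,4,5,6,9}:15  {2,4,5,6,8,9}:60  {2,4,6,7,8,9}:90  {3,4,5,6,8,9}:30  {3,5,6,7,8,9}:15  {4,5,6,7,8,9}:60
  |U|=7: {0,2,3,4,5,6,9}:21  {0,3,4,5,6,8,9}:42  {0,3,5,6,7,8,9}:21  {1,2,4,6,7,8,9}:210  {1,3,5,6,7,8,9}:35  {1,4,5,6,7,8,9}:140  {2,3,4,5,6,8,9}:105  {2,4,5,6,7,8,9}:210  {3,4,5,6,7,8,9}:105
  |U|=8: {0,1,3,5,6,7,8,9}:56  {0,2,3,4,5,6,8,9}:168  {0,3,4,5,6,7,8,9}:168  {1,2,4,5,6,7,8,9}:560  {1,3,4,5,6,7,8,9}:280  {2,3,4,5,6,7,8,9}:420
  start at 0(b): 1260
  start at 1(z): 756
  start at 2(x): 504
sum over floor = 2520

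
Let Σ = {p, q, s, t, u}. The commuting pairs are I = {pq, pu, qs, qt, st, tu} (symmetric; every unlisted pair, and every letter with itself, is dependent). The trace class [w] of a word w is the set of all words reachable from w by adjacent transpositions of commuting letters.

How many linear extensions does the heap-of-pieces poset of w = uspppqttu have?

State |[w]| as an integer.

27

drop 0:u onto floor
drop 1:s onto {0:u}
drop 2:p onto {1:s}
drop 3:p onto {2:p}
drop 4:p onto {3:p}
drop 5:q onto {0:u}
drop 6:t onto {4:p}
drop 7:t onto {6:t}
drop 8:u onto {1:s, 5:q}
ground layer = {0:u}
drop-orders for the pieces not yet dropped (sum over which currently-grounded one goes next):
  1 to go: {7} 1  {8} 1
  2 to go: {5,8} 1  {6,7} 1  {7,8} 2
  3 to go: {4,6,7} 1  {5,7,8} 3  {6,7,8} 3
  4 to go: {3,4,6,7} 1  {4,6,7,8} 4  {5,6,7,8} 6
  5 to go: {2,3,4,6,7} 1  {3,4,6,7,8} 5  {4,5,6,7,8} 10
  6 to go: {2,3,4,6,7,8} 6  {3,4,5,6,7,8} 15
  7 to go: {1,2,3,4,6,7,8} 6  {2,3,4,5,6,7,8} 21
  if 0:u drops first: 27 orders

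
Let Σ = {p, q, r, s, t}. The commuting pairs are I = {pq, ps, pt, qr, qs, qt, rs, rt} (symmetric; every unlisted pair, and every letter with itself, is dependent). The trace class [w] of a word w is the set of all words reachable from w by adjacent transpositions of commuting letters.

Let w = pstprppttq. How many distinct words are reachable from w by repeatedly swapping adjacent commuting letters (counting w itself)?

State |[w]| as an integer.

1260

drop 0:p onto floor
drop 1:s onto floor
drop 2:t onto {1:s}
drop 3:p onto {0:p}
drop 4:r onto {3:p}
drop 5:p onto {4:r}
drop 6:p onto {5:p}
drop 7:t onto {2:t}
drop 8:t onto {7:t}
drop 9:q onto floor
ground layer = {0:p, 1:s, 9:q}
drop-orders for the pieces not yet dropped (sum over which currently-grounded one goes next):
  1 to go: {6} 1  {8} 1  {9} 1
  2 to go: {5,6} 1  {6,8} 2  {6,9} 2  {7,8} 1  {8,9} 2
  3 to go: {2,7,8} 1  {4,5,6} 1  {5,6,8} 3  {5,6,9} 3  {6,7,8} 3  {6,8,9} 6  {7,8,9} 3
  4 to go: {1,2,7,8} 1  {2,6,7,8} 4  {2,7,8,9} 4  {3,4,5,6} 1  {4,5,6,8} 4  {4,5,6,9} 4  {5,6,7,8} 6  {5,6,8,9} 12  {6,7,8,9} 12
  5 to go: {0,3,4,5,6} 1  {1,2,6,7,8} 5  {1,2,7,8,9} 5  {2,5,6,7,8} 10  {2,6,7,8,9} 20  {3,4,5,6,8} 5  {3,4,5,6,9} 5  {4,5,6,7,8} 10  {4,5,6,8,9} 20  {5,6,7,8,9} 30
  6 to go: {0,3,4,5,6,8} 6  {0,3,4,5,6,9} 6  {1,2,5,6,7,8} 15  {1,2,6,7,8,9} 30  {2,4,5,6,7,8} 20  {2,5,6,7,8,9} 60  {3,4,5,6,7,8} 15  {3,4,5,6,8,9} 30  {4,5,6,7,8,9} 60
  7 to go: {0,3,4,5,6,7,8} 21  {0,3,4,5,6,8,9} 42  {1,2,4,5,6,7,8} 35  {1,2,5,6,7,8,9} 105  {2,3,4,5,6,7,8} 35  {2,4,5,6,7,8,9} 140  {3,4,5,6,7,8,9} 105
  8 to go: {0,2,3,4,5,6,7,8} 56  {0,3,4,5,6,7,8,9} 168  {1,2,3,4,5,6,7,8} 70  {1,2,4,5,6,7,8,9} 280  {2,3,4,5,6,7,8,9} 280
  if 0:p drops first: 630 orders
  if 1:s drops first: 504 orders
  if 9:q drops first: 126 orders
heap linearizations: 1260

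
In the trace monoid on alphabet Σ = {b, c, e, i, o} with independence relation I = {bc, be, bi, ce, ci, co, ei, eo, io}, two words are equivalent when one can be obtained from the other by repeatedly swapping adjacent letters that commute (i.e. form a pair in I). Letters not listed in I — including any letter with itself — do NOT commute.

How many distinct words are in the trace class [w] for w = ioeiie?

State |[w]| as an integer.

60

drop 0:i onto floor
drop 1:o onto floor
drop 2:e onto floor
drop 3:i onto {0:i}
drop 4:i onto {3:i}
drop 5:e onto {2:e}
ground layer = {0:i, 1:o, 2:e}
drop-orders for the pieces not yet dropped (sum over which currently-grounded one goes next):
  1 to go: {1} 1  {4} 1  {5} 1
  2 to go: {1,4} 2  {1,5} 2  {2,5} 1  {3,4} 1  {4,5} 2
  3 to go: {0,3,4} 1  {1,2,5} 3  {1,3,4} 3  {1,4,5} 6  {2,4,5} 3  {3,4,5} 3
  4 to go: {0,1,3,4} 4  {0,3,4,5} 4  {1,2,4,5} 12  {1,3,4,5} 12  {2,3,4,5} 6
  if 0:i drops first: 30 orders
  if 1:o drops first: 10 orders
  if 2:e drops first: 20 orders
heap linearizations: 60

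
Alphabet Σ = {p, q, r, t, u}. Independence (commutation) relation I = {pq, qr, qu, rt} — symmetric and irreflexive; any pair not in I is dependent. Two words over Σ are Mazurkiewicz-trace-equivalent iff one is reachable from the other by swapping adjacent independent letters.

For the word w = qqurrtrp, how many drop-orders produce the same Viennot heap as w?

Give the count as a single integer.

piece 0:q — minimal
piece 1:q rests on {0:q}
piece 2:u — minimal
piece 3:r rests on {2:u}
piece 4:r rests on {3:r}
piece 5:t rests on {1:q, 2:u}
piece 6:r rests on {4:r}
piece 7:p rests on {5:t, 6:r}
minimal pieces: {0:q, 2:u}
ways to finish when only these pieces remain (= sum over removing one remaining piece with nothing left below it):
  1 left: {7}→1
  2 left: {5,7}→1  {6,7}→1
  3 left: {1,5,7}→1  {4,6,7}→1  {5,6,7}→2
  4 left: {0,1,5,7}→1  {1,5,6,7}→3  {3,4,6,7}→1  {4,5,6,7}→3
  5 left: {0,1,5,6,7}→4  {1,4,5,6,7}→6  {3,4,5,6,7}→4
  6 left: {0,1,4,5,6,7}→10  {1,3,4,5,6,7}→10  {2,3,4,5,6,7}→4
  placing 0:q first → 14 extensions
  placing 2:u first → 20 extensions
total linear extensions = 34

34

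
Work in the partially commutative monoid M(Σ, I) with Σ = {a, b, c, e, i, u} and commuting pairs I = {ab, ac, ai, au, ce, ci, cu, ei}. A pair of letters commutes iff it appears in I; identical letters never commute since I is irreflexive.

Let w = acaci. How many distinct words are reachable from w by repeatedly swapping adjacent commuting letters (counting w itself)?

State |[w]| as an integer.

0(a) covers ∅
1(c) covers ∅
2(a) covers 0:a
3(c) covers 1:c
4(i) covers ∅
floor of heap: 0:a, 1:c, 4:i
completions by unplaced set U, small U first (add the entries for U minus each lowest piece of U):
  |U|=1: {2}:1  {3}:1  {4}:1
  |U|=2: {0,2}:1  {1,3}:1  {2,3}:2  {2,4}:2  {3,4}:2
  |U|=3: {0,2,3}:3  {0,2,4}:3  {1,2,3}:3  {1,3,4}:3  {2,3,4}:6
  start at 0(a): 12
  start at 1(c): 12
  start at 4(i): 6
sum over floor = 30

30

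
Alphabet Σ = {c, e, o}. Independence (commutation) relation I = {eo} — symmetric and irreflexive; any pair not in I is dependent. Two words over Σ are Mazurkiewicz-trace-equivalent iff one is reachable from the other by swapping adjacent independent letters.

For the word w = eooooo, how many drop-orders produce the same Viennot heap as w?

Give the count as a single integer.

6

0(e) covers ∅
1(o) covers ∅
2(o) covers 1:o
3(o) covers 2:o
4(o) covers 3:o
5(o) covers 4:o
floor of heap: 0:e, 1:o
completions by unplaced set U, small U first (add the entries for U minus each lowest piece of U):
  |U|=1: {0}:1  {5}:1
  |U|=2: {0,5}:2  {4,5}:1
  |U|=3: {0,4,5}:3  {3,4,5}:1
  |U|=4: {0,3,4,5}:4  {2,3,4,5}:1
  start at 0(e): 1
  start at 1(o): 5
sum over floor = 6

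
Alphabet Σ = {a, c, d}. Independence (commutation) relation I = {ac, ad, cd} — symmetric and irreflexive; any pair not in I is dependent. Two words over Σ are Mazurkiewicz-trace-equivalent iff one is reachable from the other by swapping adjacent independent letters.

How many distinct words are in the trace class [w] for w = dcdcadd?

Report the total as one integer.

105

drop 0:d onto floor
drop 1:c onto floor
drop 2:d onto {0:d}
drop 3:c onto {1:c}
drop 4:a onto floor
drop 5:d onto {2:d}
drop 6:d onto {5:d}
ground layer = {0:d, 1:c, 4:a}
drop-orders for the pieces not yet dropped (sum over which currently-grounded one goes next):
  1 to go: {3} 1  {4} 1  {6} 1
  2 to go: {1,3} 1  {3,4} 2  {3,6} 2  {4,6} 2  {5,6} 1
  3 to go: {1,3,4} 3  {1,3,6} 3  {2,5,6} 1  {3,4,6} 6  {3,5,6} 3  {4,5,6} 3
  4 to go: {0,2,5,6} 1  {1,3,4,6} 12  {1,3,5,6} 6  {2,3,5,6} 4  {2,4,5,6} 4  {3,4,5,6} 12
  5 to go: {0,2,3,5,6} 5  {0,2,4,5,6} 5  {1,2,3,5,6} 10  {1,3,4,5,6} 30  {2,3,4,5,6} 20
  if 0:d drops first: 60 orders
  if 1:c drops first: 30 orders
  if 4:a drops first: 15 orders
heap linearizations: 105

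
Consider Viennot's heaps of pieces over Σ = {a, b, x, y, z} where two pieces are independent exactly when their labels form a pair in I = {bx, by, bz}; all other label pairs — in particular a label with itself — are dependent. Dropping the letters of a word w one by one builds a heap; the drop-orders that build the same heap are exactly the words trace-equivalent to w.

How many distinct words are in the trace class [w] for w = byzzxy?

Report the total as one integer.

#0=b has no predecessor
#1=y has no predecessor
#2=z depends on [1:y]
#3=z depends on [2:z]
#4=x depends on [3:z]
#5=y depends on [4:x]
sources: [0:b, 1:y]
N(rest) = Σ N(rest − s) over sources s of rest; N(one piece) = 1:
  size 1 → [0]=1  [5]=1
  size 2 → [0,5]=2  [4,5]=1
  size 3 → [0,4,5]=3  [3,4,5]=1
  size 4 → [0,3,4,5]=4  [2,3,4,5]=1
  first=0(b) contributes 1
  first=1(y) contributes 5
|[w]| = 6

6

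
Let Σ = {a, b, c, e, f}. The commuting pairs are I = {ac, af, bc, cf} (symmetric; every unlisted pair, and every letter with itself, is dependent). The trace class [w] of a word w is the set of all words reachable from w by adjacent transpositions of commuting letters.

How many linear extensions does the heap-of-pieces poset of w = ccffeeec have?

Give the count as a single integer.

#0=c has no predecessor
#1=c depends on [0:c]
#2=f has no predecessor
#3=f depends on [2:f]
#4=e depends on [1:c, 3:f]
#5=e depends on [4:e]
#6=e depends on [5:e]
#7=c depends on [6:e]
sources: [0:c, 2:f]
N(rest) = Σ N(rest − s) over sources s of rest; N(one piece) = 1:
  size 1 → [7]=1
  size 2 → [6,7]=1
  size 3 → [5,6,7]=1
  size 4 → [4,5,6,7]=1
  size 5 → [1,4,5,6,7]=1  [3,4,5,6,7]=1
  size 6 → [0,1,4,5,6,7]=1  [1,3,4,5,6,7]=2  [2,3,4,5,6,7]=1
  first=0(c) contributes 3
  first=2(f) contributes 3
|[w]| = 6

6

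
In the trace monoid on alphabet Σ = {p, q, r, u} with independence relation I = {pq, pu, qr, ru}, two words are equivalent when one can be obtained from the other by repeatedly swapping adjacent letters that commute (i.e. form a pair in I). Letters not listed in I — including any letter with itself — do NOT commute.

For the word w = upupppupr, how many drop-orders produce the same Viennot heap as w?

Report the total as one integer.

piece 0:u — minimal
piece 1:p — minimal
piece 2:u rests on {0:u}
piece 3:p rests on {1:p}
piece 4:p rests on {3:p}
piece 5:p rests on {4:p}
piece 6:u rests on {2:u}
piece 7:p rests on {5:p}
piece 8:r rests on {7:p}
minimal pieces: {0:u, 1:p}
ways to finish when only these pieces remain (= sum over removing one remaining piece with nothing left below it):
  1 left: {6}→1  {8}→1
  2 left: {2,6}→1  {6,8}→2  {7,8}→1
  3 left: {0,2,6}→1  {2,6,8}→3  {5,7,8}→1  {6,7,8}→3
  4 left: {0,2,6,8}→4  {2,6,7,8}→6  {4,5,7,8}→1  {5,6,7,8}→4
  5 left: {0,2,6,7,8}→10  {2,5,6,7,8}→10  {3,4,5,7,8}→1  {4,5,6,7,8}→5
  6 left: {0,2,5,6,7,8}→20  {1,3,4,5,7,8}→1  {2,4,5,6,7,8}→15  {3,4,5,6,7,8}→6
  7 left: {0,2,4,5,6,7,8}→35  {1,3,4,5,6,7,8}→7  {2,3,4,5,6,7,8}→21
  placing 0:u first → 28 extensions
  placing 1:p first → 56 extensions
total linear extensions = 84

84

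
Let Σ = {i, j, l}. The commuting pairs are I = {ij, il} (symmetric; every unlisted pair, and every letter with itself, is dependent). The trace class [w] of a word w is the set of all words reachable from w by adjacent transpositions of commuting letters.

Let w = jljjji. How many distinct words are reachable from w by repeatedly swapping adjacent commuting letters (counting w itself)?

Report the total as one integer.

6

piece 0:j — minimal
piece 1:l rests on {0:j}
piece 2:j rests on {1:l}
piece 3:j rests on {2:j}
piece 4:j rests on {3:j}
piece 5:i — minimal
minimal pieces: {0:j, 5:i}
ways to finish when only these pieces remain (= sum over removing one remaining piece with nothing left below it):
  1 left: {4}→1  {5}→1
  2 left: {3,4}→1  {4,5}→2
  3 left: {2,3,4}→1  {3,4,5}→3
  4 left: {1,2,3,4}→1  {2,3,4,5}→4
  placing 0:j first → 5 extensions
  placing 5:i first → 1 extensions
total linear extensions = 6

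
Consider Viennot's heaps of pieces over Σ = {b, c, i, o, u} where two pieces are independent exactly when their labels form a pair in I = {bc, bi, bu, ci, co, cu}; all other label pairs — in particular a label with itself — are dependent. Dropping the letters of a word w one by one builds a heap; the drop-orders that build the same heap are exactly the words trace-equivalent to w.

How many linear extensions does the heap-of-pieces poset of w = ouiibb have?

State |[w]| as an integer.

10

0(o) covers ∅
1(u) covers 0:o
2(i) covers 1:u
3(i) covers 2:i
4(b) covers 0:o
5(b) covers 4:b
floor of heap: 0:o
completions by unplaced set U, small U first (add the entries for U minus each lowest piece of U):
  |U|=1: {3}:1  {5}:1
  |U|=2: {2,3}:1  {3,5}:2  {4,5}:1
  |U|=3: {1,2,3}:1  {2,3,5}:3  {3,4,5}:3
  |U|=4: {1,2,3,5}:4  {2,3,4,5}:6
  start at 0(o): 10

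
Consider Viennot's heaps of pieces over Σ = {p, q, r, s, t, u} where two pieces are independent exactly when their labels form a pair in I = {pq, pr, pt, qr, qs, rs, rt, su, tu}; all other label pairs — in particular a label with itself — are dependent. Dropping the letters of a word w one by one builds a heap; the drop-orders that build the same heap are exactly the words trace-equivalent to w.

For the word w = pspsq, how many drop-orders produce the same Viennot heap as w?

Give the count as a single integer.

#0=p has no predecessor
#1=s depends on [0:p]
#2=p depends on [1:s]
#3=s depends on [2:p]
#4=q has no predecessor
sources: [0:p, 4:q]
N(rest) = Σ N(rest − s) over sources s of rest; N(one piece) = 1:
  size 1 → [3]=1  [4]=1
  size 2 → [2,3]=1  [3,4]=2
  size 3 → [1,2,3]=1  [2,3,4]=3
  first=0(p) contributes 4
  first=4(q) contributes 1
|[w]| = 5

5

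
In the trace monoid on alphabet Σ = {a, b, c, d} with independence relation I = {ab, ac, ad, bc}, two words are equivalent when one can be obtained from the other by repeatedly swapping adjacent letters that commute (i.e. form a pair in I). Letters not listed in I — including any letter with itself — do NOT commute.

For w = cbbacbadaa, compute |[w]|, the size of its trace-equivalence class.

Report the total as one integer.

2100

#0=c has no predecessor
#1=b has no predecessor
#2=b depends on [1:b]
#3=a has no predecessor
#4=c depends on [0:c]
#5=b depends on [2:b]
#6=a depends on [3:a]
#7=d depends on [4:c, 5:b]
#8=a depends on [6:a]
#9=a depends on [8:a]
sources: [0:c, 1:b, 3:a]
N(rest) = Σ N(rest − s) over sources s of rest; N(one piece) = 1:
  size 1 → [7]=1  [9]=1
  size 2 → [4,7]=1  [5,7]=1  [7,9]=2  [8,9]=1
  size 3 → [0,4,7]=1  [2,5,7]=1  [4,5,7]=2  [4,7,9]=3  [5,7,9]=3  [6,8,9]=1  [7,8,9]=3
  size 4 → [0,4,5,7]=3  [0,4,7,9]=4  [1,2,5,7]=1  [2,4,5,7]=3  [2,5,7,9]=4  [3,6,8,9]=1  [4,5,7,9]=8  [4,7,8,9]=6  [5,7,8,9]=6  [6,7,8,9]=4
  size 5 → [0,2,4,5,7]=6  [0,4,5,7,9]=15  [0,4,7,8,9]=10  [1,2,4,5,7]=4  [1,2,5,7,9]=5  [2,4,5,7,9]=15  [2,5,7,8,9]=10  [3,6,7,8,9]=5  [4,5,7,8,9]=20  [4,6,7,8,9]=10  [5,6,7,8,9]=10
  size 6 → [0,1,2,4,5,7]=10  [0,2,4,5,7,9]=36  [0,4,5,7,8,9]=45  [0,4,6,7,8,9]=20  [1,2,4,5,7,9]=24  [1,2,5,7,8,9]=15  [2,4,5,7,8,9]=45  [2,5,6,7,8,9]=20  [3,4,6,7,8,9]=15  [3,5,6,7,8,9]=15  [4,5,6,7,8,9]=40
  size 7 → [0,1,2,4,5,7,9]=70  [0,2,4,5,7,8,9]=126  [0,3,4,6,7,8,9]=35  [0,4,5,6,7,8,9]=105  [1,2,4,5,7,8,9]=84  [1,2,5,6,7,8,9]=35  [2,3,5,6,7,8,9]=35  [2,4,5,6,7,8,9]=105  [3,4,5,6,7,8,9]=70
  size 8 → [0,1,2,4,5,7,8,9]=280  [0,2,4,5,6,7,8,9]=336  [0,3,4,5,6,7,8,9]=210  [1,2,3,5,6,7,8,9]=70  [1,2,4,5,6,7,8,9]=224  [2,3,4,5,6,7,8,9]=210
  first=0(c) contributes 504
  first=1(b) contributes 756
  first=3(a) contributes 840
|[w]| = 2100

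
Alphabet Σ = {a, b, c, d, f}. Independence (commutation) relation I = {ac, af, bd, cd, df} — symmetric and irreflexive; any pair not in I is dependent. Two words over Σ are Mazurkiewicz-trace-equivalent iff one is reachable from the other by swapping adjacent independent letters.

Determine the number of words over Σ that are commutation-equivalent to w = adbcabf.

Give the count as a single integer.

5

0(a) covers ∅
1(d) covers 0:a
2(b) covers 0:a
3(c) covers 2:b
4(a) covers 1:d, 2:b
5(b) covers 3:c, 4:a
6(f) covers 5:b
floor of heap: 0:a
completions by unplaced set U, small U first (add the entries for U minus each lowest piece of U):
  |U|=1: {6}:1
  |U|=2: {5,6}:1
  |U|=3: {3,5,6}:1  {4,5,6}:1
  |U|=4: {1,4,5,6}:1  {3,4,5,6}:2
  |U|=5: {1,3,4,5,6}:3  {2,3,4,5,6}:2
  start at 0(a): 5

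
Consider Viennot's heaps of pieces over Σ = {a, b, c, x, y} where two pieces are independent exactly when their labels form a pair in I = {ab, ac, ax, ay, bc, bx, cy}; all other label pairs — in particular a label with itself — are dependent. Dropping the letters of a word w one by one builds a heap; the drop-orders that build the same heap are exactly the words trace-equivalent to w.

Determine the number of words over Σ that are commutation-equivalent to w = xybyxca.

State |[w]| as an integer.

0(x) covers ∅
1(y) covers 0:x
2(b) covers 1:y
3(y) covers 2:b
4(x) covers 3:y
5(c) covers 4:x
6(a) covers ∅
floor of heap: 0:x, 6:a
completions by unplaced set U, small U first (add the entries for U minus each lowest piece of U):
  |U|=1: {5}:1  {6}:1
  |U|=2: {4,5}:1  {5,6}:2
  |U|=3: {3,4,5}:1  {4,5,6}:3
  |U|=4: {2,3,4,5}:1  {3,4,5,6}:4
  |U|=5: {1,2,3,4,5}:1  {2,3,4,5,6}:5
  start at 0(x): 6
  start at 6(a): 1
sum over floor = 7

7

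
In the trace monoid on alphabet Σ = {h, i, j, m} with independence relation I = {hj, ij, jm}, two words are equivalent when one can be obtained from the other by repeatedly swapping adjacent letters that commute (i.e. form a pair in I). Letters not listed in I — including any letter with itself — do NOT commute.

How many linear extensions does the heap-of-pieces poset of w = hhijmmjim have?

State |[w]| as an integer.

piece 0:h — minimal
piece 1:h rests on {0:h}
piece 2:i rests on {1:h}
piece 3:j — minimal
piece 4:m rests on {2:i}
piece 5:m rests on {4:m}
piece 6:j rests on {3:j}
piece 7:i rests on {5:m}
piece 8:m rests on {7:i}
minimal pieces: {0:h, 3:j}
ways to finish when only these pieces remain (= sum over removing one remaining piece with nothing left below it):
  1 left: {6}→1  {8}→1
  2 left: {3,6}→1  {6,8}→2  {7,8}→1
  3 left: {3,6,8}→3  {5,7,8}→1  {6,7,8}→3
  4 left: {3,6,7,8}→6  {4,5,7,8}→1  {5,6,7,8}→4
  5 left: {2,4,5,7,8}→1  {3,5,6,7,8}→10  {4,5,6,7,8}→5
  6 left: {1,2,4,5,7,8}→1  {2,4,5,6,7,8}→6  {3,4,5,6,7,8}→15
  7 left: {0,1,2,4,5,7,8}→1  {1,2,4,5,6,7,8}→7  {2,3,4,5,6,7,8}→21
  placing 0:h first → 28 extensions
  placing 3:j first → 8 extensions
total linear extensions = 36

36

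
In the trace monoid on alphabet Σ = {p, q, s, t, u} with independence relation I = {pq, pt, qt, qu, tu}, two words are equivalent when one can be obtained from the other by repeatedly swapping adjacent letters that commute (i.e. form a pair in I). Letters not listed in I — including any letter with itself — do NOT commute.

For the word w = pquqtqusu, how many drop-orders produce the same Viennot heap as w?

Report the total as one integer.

0(p) covers ∅
1(q) covers ∅
2(u) covers 0:p
3(q) covers 1:q
4(t) covers ∅
5(q) covers 3:q
6(u) covers 2:u
7(s) covers 4:t, 5:q, 6:u
8(u) covers 7:s
floor of heap: 0:p, 1:q, 4:t
completions by unplaced set U, small U first (add the entries for U minus each lowest piece of U):
  |U|=1: {8}:1
  |U|=2: {7,8}:1
  |U|=3: {4,7,8}:1  {5,7,8}:1  {6,7,8}:1
  |U|=4: {2,6,7,8}:1  {3,5,7,8}:1  {4,5,7,8}:2  {4,6,7,8}:2  {5,6,7,8}:2
  |U|=5: {0,2,6,7,8}:1  {1,3,5,7,8}:1  {2,4,6,7,8}:3  {2,5,6,7,8}:3  {3,4,5,7,8}:3  {3,5,6,7,8}:3  {4,5,6,7,8}:6
  |U|=6: {0,2,4,6,7,8}:4  {0,2,5,6,7,8}:4  {1,3,4,5,7,8}:4  {1,3,5,6,7,8}:4  {2,3,5,6,7,8}:6  {2,4,5,6,7,8}:12  {3,4,5,6,7,8}:12
  |U|=7: {0,2,3,5,6,7,8}:10  {0,2,4,5,6,7,8}:20  {1,2,3,5,6,7,8}:10  {1,3,4,5,6,7,8}:20  {2,3,4,5,6,7,8}:30
  start at 0(p): 60
  start at 1(q): 60
  start at 4(t): 20
sum over floor = 140

140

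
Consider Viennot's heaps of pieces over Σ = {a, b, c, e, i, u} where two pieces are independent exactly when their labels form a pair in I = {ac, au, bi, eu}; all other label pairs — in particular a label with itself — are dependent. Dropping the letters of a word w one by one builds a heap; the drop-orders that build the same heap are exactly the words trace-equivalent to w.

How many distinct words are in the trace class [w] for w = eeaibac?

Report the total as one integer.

4

drop 0:e onto floor
drop 1:e onto {0:e}
drop 2:a onto {1:e}
drop 3:i onto {2:a}
drop 4:b onto {2:a}
drop 5:a onto {3:i, 4:b}
drop 6:c onto {3:i, 4:b}
ground layer = {0:e}
drop-orders for the pieces not yet dropped (sum over which currently-grounded one goes next):
  1 to go: {5} 1  {6} 1
  2 to go: {5,6} 2
  3 to go: {3,5,6} 2  {4,5,6} 2
  4 to go: {3,4,5,6} 4
  5 to go: {2,3,4,5,6} 4
  if 0:e drops first: 4 orders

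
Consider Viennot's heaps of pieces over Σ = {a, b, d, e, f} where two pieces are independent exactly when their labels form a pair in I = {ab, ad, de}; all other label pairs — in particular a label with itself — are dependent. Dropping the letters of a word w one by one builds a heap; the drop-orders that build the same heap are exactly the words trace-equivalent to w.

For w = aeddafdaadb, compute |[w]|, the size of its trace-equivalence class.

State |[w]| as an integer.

0(a) covers ∅
1(e) covers 0:a
2(d) covers ∅
3(d) covers 2:d
4(a) covers 1:e
5(f) covers 3:d, 4:a
6(d) covers 5:f
7(a) covers 5:f
8(a) covers 7:a
9(d) covers 6:d
10(b) covers 9:d
floor of heap: 0:a, 2:d
completions by unplaced set U, small U first (add the entries for U minus each lowest piece of U):
  |U|=1: {8}:1  {10}:1
  |U|=2: {7,8}:1  {8,10}:2  {9,10}:1
  |U|=3: {6,9,10}:1  {7,8,10}:3  {8,9,10}:3
  |U|=4: {6,8,9,10}:4  {7,8,9,10}:6
  |U|=5: {6,7,8,9,10}:10
  |U|=6: {5,6,7,8,9,10}:10
  |U|=7: {3,5,6,7,8,9,10}:10  {4,5,6,7,8,9,10}:10
  |U|=8: {1,4,5,6,7,8,9,10}:10  {2,3,5,6,7,8,9,10}:10  {3,4,5,6,7,8,9,10}:20
  |U|=9: {0,1,4,5,6,7,8,9,10}:10  {1,3,4,5,6,7,8,9,10}:30  {2,3,4,5,6,7,8,9,10}:30
  start at 0(a): 60
  start at 2(d): 40
sum over floor = 100

100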